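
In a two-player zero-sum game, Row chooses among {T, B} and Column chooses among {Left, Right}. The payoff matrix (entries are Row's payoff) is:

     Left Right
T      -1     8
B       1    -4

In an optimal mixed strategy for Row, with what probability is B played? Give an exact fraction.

Row minima: T → -1, B → -4; maximin = -1.
Column maxima: Left → 1, Right → 8; minimax = 1.
-1 ≠ 1, so there is no saddle point; optimal play is mixed.
Let Row play T with probability p. Expected payoff against Left: (-1)p + 1(1−p) = −2p + 1; against Right: 8p + (-4)(1−p) = 12p − 4.
Setting these equal: −2p + 1 = 12p − 4 ⇒ −14p = -5 ⇒ p = 5/14, and the value is (-2)·(5/14) + 1 = 2/7.
For Column: with q = P(Left), equating T's and B's payoffs gives −9q + 8 = 5q − 4 ⇒ q = 6/7.

9/14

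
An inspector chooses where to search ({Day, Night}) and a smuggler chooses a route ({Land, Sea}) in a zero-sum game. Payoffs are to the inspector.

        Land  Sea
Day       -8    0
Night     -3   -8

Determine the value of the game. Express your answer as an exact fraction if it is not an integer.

Row minima: Day → -8, Night → -8; maximin = -8.
Column maxima: Land → -3, Sea → 0; minimax = -3.
-8 ≠ -3, so there is no saddle point; optimal play is mixed.
Let the inspector play Day with probability p. Expected payoff against Land: (-8)p + (-3)(1−p) = −5p − 3; against Sea: 0p + (-8)(1−p) = 8p − 8.
Setting these equal: −5p − 3 = 8p − 8 ⇒ −13p = -5 ⇒ p = 5/13, and the value is (-5)·(5/13) − 3 = -64/13.
For the smuggler: with q = P(Land), equating Day's and Night's payoffs gives −8q = 5q − 8 ⇒ q = 8/13.

-64/13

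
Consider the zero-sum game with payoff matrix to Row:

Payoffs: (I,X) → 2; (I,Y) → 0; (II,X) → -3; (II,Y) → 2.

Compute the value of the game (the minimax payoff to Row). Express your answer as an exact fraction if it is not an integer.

4/7

Row minima: I → 0, II → -3; maximin = 0.
Column maxima: X → 2, Y → 2; minimax = 2.
0 ≠ 2, so there is no saddle point; optimal play is mixed.
Let Row play I with probability p. Expected payoff against X: 2p + (-3)(1−p) = 5p − 3; against Y: 0p + 2(1−p) = −2p + 2.
Setting these equal: 5p − 3 = −2p + 2 ⇒ 7p = 5 ⇒ p = 5/7, and the value is (5)·(5/7) − 3 = 4/7.
For Column: with q = P(X), equating I's and II's payoffs gives 2q = −5q + 2 ⇒ q = 2/7.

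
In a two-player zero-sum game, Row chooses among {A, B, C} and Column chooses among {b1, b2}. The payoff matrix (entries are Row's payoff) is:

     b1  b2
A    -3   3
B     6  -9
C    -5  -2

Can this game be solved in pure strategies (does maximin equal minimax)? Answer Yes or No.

No

Row minima: A → -3, B → -9, C → -5; maximin = -3.
Column maxima: b1 → 6, b2 → 3; minimax = 3.
-3 ≠ 3, so no pure-strategy equilibrium exists.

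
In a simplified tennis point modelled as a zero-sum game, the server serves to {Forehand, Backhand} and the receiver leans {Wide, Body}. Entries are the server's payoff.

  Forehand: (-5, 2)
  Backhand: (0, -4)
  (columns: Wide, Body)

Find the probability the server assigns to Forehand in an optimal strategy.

4/11

Row minima: Forehand → -5, Backhand → -4; maximin = -4.
Column maxima: Wide → 0, Body → 2; minimax = 0.
-4 ≠ 0, so there is no saddle point; optimal play is mixed.
Let the server play Forehand with probability p. Expected payoff against Wide: (-5)p + 0(1−p) = −5p; against Body: 2p + (-4)(1−p) = 6p − 4.
Setting these equal: −5p = 6p − 4 ⇒ −11p = -4 ⇒ p = 4/11, and the value is (-5)·(4/11) = -20/11.
For the receiver: with q = P(Wide), equating Forehand's and Backhand's payoffs gives −7q + 2 = 4q − 4 ⇒ q = 6/11.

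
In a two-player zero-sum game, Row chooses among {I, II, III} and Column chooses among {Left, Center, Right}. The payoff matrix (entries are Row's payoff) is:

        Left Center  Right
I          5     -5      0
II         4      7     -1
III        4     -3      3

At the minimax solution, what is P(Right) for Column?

Row minima: I → -5, II → -1, III → -3; maximin = -1.
Column maxima: Left → 5, Center → 7, Right → 3; minimax = 3.
-1 ≠ 3, so there is no saddle point; optimal play is mixed.
Left is strictly dominated by Right (it gives Row strictly more in every row), so Column never plays it.
With Left eliminated, I is strictly dominated by III (III gives Row strictly more in every remaining column), so Row never plays it.
On the remaining 2×2 (II, III vs Center, Right):
Let Row play II with probability p. Expected payoff against Center: 7p + (-3)(1−p) = 10p − 3; against Right: (-1)p + 3(1−p) = −4p + 3.
Setting these equal: 10p − 3 = −4p + 3 ⇒ 14p = 6 ⇒ p = 3/7, and the value is (10)·(3/7) − 3 = 9/7.
For Column: with q = P(Center), equating II's and III's payoffs gives 8q − 1 = −6q + 3 ⇒ q = 2/7.

5/7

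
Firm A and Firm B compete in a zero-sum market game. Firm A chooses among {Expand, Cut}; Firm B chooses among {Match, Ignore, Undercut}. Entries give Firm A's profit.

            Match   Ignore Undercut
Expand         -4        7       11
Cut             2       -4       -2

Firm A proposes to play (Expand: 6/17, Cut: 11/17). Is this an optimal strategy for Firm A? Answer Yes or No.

Against Match this mix gives (6/17)·(-4) + (11/17)·2 = -2/17.
Against Ignore this mix gives (6/17)·7 + (11/17)·(-4) = -2/17.
Against Undercut this mix gives (6/17)·11 + (11/17)·(-2) = 44/17.
All of Firm B's active replies (Match, Ignore) yield -2/17, and no column does worse for Firm A. The mix makes Firm B indifferent and guarantees -2/17, so it is optimal.

Yes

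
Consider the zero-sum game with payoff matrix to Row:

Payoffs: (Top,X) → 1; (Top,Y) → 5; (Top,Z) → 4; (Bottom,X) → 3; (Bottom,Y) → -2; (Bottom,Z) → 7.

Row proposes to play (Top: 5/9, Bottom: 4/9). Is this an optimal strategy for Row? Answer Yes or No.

Yes

Against X this mix gives (5/9)·1 + (4/9)·3 = 17/9.
Against Y this mix gives (5/9)·5 + (4/9)·(-2) = 17/9.
Against Z this mix gives (5/9)·4 + (4/9)·7 = 16/3.
All of Column's active replies (X, Y) yield 17/9, and no column does worse for Row. The mix makes Column indifferent and guarantees 17/9, so it is optimal.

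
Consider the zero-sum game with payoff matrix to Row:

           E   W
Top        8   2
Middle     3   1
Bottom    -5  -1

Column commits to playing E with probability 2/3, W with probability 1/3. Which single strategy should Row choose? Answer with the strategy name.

Expected payoff of Top: (2/3)·8 + (1/3)·2 = 6.
Expected payoff of Middle: (2/3)·3 + (1/3)·1 = 7/3.
Expected payoff of Bottom: (2/3)·(-5) + (1/3)·(-1) = -11/3.
The largest is 6, so Row's best response is Top.

Top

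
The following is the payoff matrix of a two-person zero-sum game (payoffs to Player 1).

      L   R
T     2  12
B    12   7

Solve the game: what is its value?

Row minima: T → 2, B → 7; maximin = 7.
Column maxima: L → 12, R → 12; minimax = 12.
7 ≠ 12, so there is no saddle point; optimal play is mixed.
Let Player 1 play T with probability p. Expected payoff against L: 2p + 12(1−p) = −10p + 12; against R: 12p + 7(1−p) = 5p + 7.
Setting these equal: −10p + 12 = 5p + 7 ⇒ −15p = -5 ⇒ p = 1/3, and the value is (-10)·(1/3) + 12 = 26/3.
For Player 2: with q = P(L), equating T's and B's payoffs gives −10q + 12 = 5q + 7 ⇒ q = 1/3.

26/3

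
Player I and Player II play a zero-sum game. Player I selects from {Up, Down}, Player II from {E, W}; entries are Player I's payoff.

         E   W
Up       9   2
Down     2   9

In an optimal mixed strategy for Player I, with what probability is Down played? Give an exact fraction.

Row minima: Up → 2, Down → 2; maximin = 2.
Column maxima: E → 9, W → 9; minimax = 9.
2 ≠ 9, so there is no saddle point; optimal play is mixed.
Let Player I play Up with probability p. Expected payoff against E: 9p + 2(1−p) = 7p + 2; against W: 2p + 9(1−p) = −7p + 9.
Setting these equal: 7p + 2 = −7p + 9 ⇒ 14p = 7 ⇒ p = 1/2, and the value is (7)·(1/2) + 2 = 11/2.
For Player II: with q = P(E), equating Up's and Down's payoffs gives 7q + 2 = −7q + 9 ⇒ q = 1/2.

1/2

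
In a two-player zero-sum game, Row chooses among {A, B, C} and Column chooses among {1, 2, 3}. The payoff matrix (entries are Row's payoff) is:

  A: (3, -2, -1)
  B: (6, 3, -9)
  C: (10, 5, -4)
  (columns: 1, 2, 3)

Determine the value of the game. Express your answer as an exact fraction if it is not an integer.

-13/10

Row minima: A → -2, B → -9, C → -4; maximin = -2.
Column maxima: 1 → 10, 2 → 5, 3 → -1; minimax = -1.
-2 ≠ -1, so there is no saddle point; optimal play is mixed.
B is strictly dominated by C, so Row never plays it.
1 is strictly dominated by 2 (it gives Row strictly more in every row), so Column never plays it.
On the remaining 2×2 (A, C vs 2, 3):
Let Row play A with probability p. Expected payoff against 2: (-2)p + 5(1−p) = −7p + 5; against 3: (-1)p + (-4)(1−p) = 3p − 4.
Setting these equal: −7p + 5 = 3p − 4 ⇒ −10p = -9 ⇒ p = 9/10, and the value is (-7)·(9/10) + 5 = -13/10.
For Column: with q = P(2), equating A's and C's payoffs gives −q − 1 = 9q − 4 ⇒ q = 3/10.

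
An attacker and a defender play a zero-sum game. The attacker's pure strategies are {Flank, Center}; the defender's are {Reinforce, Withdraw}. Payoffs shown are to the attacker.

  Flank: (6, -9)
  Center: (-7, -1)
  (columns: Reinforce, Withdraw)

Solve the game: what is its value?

-23/7

Row minima: Flank → -9, Center → -7; maximin = -7.
Column maxima: Reinforce → 6, Withdraw → -1; minimax = -1.
-7 ≠ -1, so there is no saddle point; optimal play is mixed.
Let the attacker play Flank with probability p. Expected payoff against Reinforce: 6p + (-7)(1−p) = 13p − 7; against Withdraw: (-9)p + (-1)(1−p) = −8p − 1.
Setting these equal: 13p − 7 = −8p − 1 ⇒ 21p = 6 ⇒ p = 2/7, and the value is (13)·(2/7) − 7 = -23/7.
For the defender: with q = P(Reinforce), equating Flank's and Center's payoffs gives 15q − 9 = −6q − 1 ⇒ q = 8/21.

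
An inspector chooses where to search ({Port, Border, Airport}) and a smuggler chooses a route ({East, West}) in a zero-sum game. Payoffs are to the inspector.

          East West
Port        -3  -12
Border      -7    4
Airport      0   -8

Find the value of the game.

Row minima: Port → -12, Border → -7, Airport → -8; maximin = -7.
Column maxima: East → 0, West → 4; minimax = 0.
-7 ≠ 0, so there is no saddle point; optimal play is mixed.
Port is strictly dominated by Airport, so the inspector never plays it.
On the remaining 2×2 (Border, Airport vs East, West):
Let the inspector play Border with probability p. Expected payoff against East: (-7)p + 0(1−p) = −7p; against West: 4p + (-8)(1−p) = 12p − 8.
Setting these equal: −7p = 12p − 8 ⇒ −19p = -8 ⇒ p = 8/19, and the value is (-7)·(8/19) = -56/19.
For the smuggler: with q = P(East), equating Border's and Airport's payoffs gives −11q + 4 = 8q − 8 ⇒ q = 12/19.

-56/19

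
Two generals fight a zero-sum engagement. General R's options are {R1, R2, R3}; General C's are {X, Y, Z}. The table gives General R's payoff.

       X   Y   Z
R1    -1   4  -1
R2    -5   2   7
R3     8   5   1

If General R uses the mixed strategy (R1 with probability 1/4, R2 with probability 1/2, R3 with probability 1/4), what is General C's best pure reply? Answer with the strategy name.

X

If General C plays X, General R's expected payoff is (1/4)·(-1) + (1/2)·(-5) + (1/4)·8 = -3/4.
If General C plays Y, General R's expected payoff is (1/4)·4 + (1/2)·2 + (1/4)·5 = 13/4.
If General C plays Z, General R's expected payoff is (1/4)·(-1) + (1/2)·7 + (1/4)·1 = 7/2.
General C minimizes General R's payoff; the smallest is -3/4, so the best response is X.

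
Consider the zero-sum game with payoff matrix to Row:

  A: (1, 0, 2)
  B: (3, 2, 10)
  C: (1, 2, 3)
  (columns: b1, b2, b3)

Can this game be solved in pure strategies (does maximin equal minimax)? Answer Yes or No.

Yes

Row minima: A → 0, B → 2, C → 1; maximin = 2.
Column maxima: b1 → 3, b2 → 2, b3 → 10; minimax = 2.
maximin = minimax = 2, so a saddle point exists.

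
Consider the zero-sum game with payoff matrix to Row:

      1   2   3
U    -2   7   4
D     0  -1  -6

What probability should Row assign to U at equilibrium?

Row minima: U → -2, D → -6; maximin = -2.
Column maxima: 1 → 0, 2 → 7, 3 → 4; minimax = 0.
-2 ≠ 0, so there is no saddle point; optimal play is mixed.
2 is strictly dominated by 3 (it gives Row strictly more in every row), so Column never plays it.
On the remaining 2×2 (U, D vs 1, 3):
Let Row play U with probability p. Expected payoff against 1: (-2)p + 0(1−p) = −2p; against 3: 4p + (-6)(1−p) = 10p − 6.
Setting these equal: −2p = 10p − 6 ⇒ −12p = -6 ⇒ p = 1/2, and the value is (-2)·(1/2) = -1.
For Column: with q = P(1), equating U's and D's payoffs gives −6q + 4 = 6q − 6 ⇒ q = 5/6.

1/2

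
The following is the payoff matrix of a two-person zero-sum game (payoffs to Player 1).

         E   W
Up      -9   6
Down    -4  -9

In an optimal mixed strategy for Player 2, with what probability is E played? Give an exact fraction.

3/4

Row minima: Up → -9, Down → -9; maximin = -9.
Column maxima: E → -4, W → 6; minimax = -4.
-9 ≠ -4, so there is no saddle point; optimal play is mixed.
Let Player 1 play Up with probability p. Expected payoff against E: (-9)p + (-4)(1−p) = −5p − 4; against W: 6p + (-9)(1−p) = 15p − 9.
Setting these equal: −5p − 4 = 15p − 9 ⇒ −20p = -5 ⇒ p = 1/4, and the value is (-5)·(1/4) − 4 = -21/4.
For Player 2: with q = P(E), equating Up's and Down's payoffs gives −15q + 6 = 5q − 9 ⇒ q = 3/4.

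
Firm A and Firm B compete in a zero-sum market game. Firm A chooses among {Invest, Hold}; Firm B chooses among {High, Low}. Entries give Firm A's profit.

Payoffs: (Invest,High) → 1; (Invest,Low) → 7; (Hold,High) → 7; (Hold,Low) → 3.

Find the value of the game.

Row minima: Invest → 1, Hold → 3; maximin = 3.
Column maxima: High → 7, Low → 7; minimax = 7.
3 ≠ 7, so there is no saddle point; optimal play is mixed.
Let Firm A play Invest with probability p. Expected payoff against High: 1p + 7(1−p) = −6p + 7; against Low: 7p + 3(1−p) = 4p + 3.
Setting these equal: −6p + 7 = 4p + 3 ⇒ −10p = -4 ⇒ p = 2/5, and the value is (-6)·(2/5) + 7 = 23/5.
For Firm B: with q = P(High), equating Invest's and Hold's payoffs gives −6q + 7 = 4q + 3 ⇒ q = 2/5.

23/5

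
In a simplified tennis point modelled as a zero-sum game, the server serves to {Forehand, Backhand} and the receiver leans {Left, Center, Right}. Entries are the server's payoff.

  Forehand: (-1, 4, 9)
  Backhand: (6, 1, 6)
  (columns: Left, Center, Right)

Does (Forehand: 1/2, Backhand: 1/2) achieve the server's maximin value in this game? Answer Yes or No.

Against Left this mix gives (1/2)·(-1) + (1/2)·6 = 5/2.
Against Center this mix gives (1/2)·4 + (1/2)·1 = 5/2.
Against Right this mix gives (1/2)·9 + (1/2)·6 = 15/2.
All of the receiver's active replies (Left, Center) yield 5/2, and no column does worse for the server. The mix makes the receiver indifferent and guarantees 5/2, so it is optimal.

Yes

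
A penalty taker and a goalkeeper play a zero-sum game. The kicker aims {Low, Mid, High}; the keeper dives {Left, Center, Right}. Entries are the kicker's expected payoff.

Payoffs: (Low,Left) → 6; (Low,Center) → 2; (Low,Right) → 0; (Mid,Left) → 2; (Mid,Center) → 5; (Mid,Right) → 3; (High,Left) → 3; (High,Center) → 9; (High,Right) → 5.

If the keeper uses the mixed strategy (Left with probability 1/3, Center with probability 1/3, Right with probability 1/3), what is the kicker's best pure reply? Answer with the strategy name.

High

Expected payoff of Low: (1/3)·6 + (1/3)·2 + (1/3)·0 = 8/3.
Expected payoff of Mid: (1/3)·2 + (1/3)·5 + (1/3)·3 = 10/3.
Expected payoff of High: (1/3)·3 + (1/3)·9 + (1/3)·5 = 17/3.
The largest is 17/3, so the kicker's best response is High.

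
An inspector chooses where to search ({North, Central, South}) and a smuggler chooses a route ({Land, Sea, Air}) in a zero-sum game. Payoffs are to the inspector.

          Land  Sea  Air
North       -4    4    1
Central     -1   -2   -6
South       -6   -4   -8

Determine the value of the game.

-5/2

Row minima: North → -4, Central → -6, South → -8; maximin = -4.
Column maxima: Land → -1, Sea → 4, Air → 1; minimax = -1.
-4 ≠ -1, so there is no saddle point; optimal play is mixed.
South is strictly dominated by North, so the inspector never plays it.
Sea is strictly dominated by Air (it gives the inspector strictly more in every row), so the smuggler never plays it.
On the remaining 2×2 (North, Central vs Land, Air):
Let the inspector play North with probability p. Expected payoff against Land: (-4)p + (-1)(1−p) = −3p − 1; against Air: 1p + (-6)(1−p) = 7p − 6.
Setting these equal: −3p − 1 = 7p − 6 ⇒ −10p = -5 ⇒ p = 1/2, and the value is (-3)·(1/2) − 1 = -5/2.
For the smuggler: with q = P(Land), equating North's and Central's payoffs gives −5q + 1 = 5q − 6 ⇒ q = 7/10.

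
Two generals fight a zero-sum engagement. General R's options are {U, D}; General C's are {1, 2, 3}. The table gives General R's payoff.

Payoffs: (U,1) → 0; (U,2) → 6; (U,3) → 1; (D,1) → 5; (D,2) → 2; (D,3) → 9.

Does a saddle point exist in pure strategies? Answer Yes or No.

No

Row minima: U → 0, D → 2; maximin = 2.
Column maxima: 1 → 5, 2 → 6, 3 → 9; minimax = 5.
2 ≠ 5, so no pure-strategy equilibrium exists.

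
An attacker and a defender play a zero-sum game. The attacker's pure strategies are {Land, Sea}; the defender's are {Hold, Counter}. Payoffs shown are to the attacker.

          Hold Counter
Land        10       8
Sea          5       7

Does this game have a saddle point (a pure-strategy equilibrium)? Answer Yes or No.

Yes

Row minima: Land → 8, Sea → 5; maximin = 8.
Column maxima: Hold → 10, Counter → 8; minimax = 8.
maximin = minimax = 8, so a saddle point exists.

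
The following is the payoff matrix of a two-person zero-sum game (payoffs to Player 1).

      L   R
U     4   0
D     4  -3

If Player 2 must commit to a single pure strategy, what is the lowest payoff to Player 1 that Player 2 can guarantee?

Column maxima: L → 4, R → 0.
The smallest of these is 0.

0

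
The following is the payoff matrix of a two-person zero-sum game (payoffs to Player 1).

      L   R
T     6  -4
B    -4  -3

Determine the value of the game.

-34/11

Row minima: T → -4, B → -4; maximin = -4.
Column maxima: L → 6, R → -3; minimax = -3.
-4 ≠ -3, so there is no saddle point; optimal play is mixed.
Let Player 1 play T with probability p. Expected payoff against L: 6p + (-4)(1−p) = 10p − 4; against R: (-4)p + (-3)(1−p) = −p − 3.
Setting these equal: 10p − 4 = −p − 3 ⇒ 11p = 1 ⇒ p = 1/11, and the value is (10)·(1/11) − 4 = -34/11.
For Player 2: with q = P(L), equating T's and B's payoffs gives 10q − 4 = −q − 3 ⇒ q = 1/11.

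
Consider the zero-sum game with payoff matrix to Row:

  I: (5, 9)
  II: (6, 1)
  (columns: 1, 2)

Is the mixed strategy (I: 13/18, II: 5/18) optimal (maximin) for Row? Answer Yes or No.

Against 1 this mix gives (13/18)·5 + (5/18)·6 = 95/18.
Against 2 this mix gives (13/18)·9 + (5/18)·1 = 61/9.
Column will play 1, holding Row to 95/18. Shifting weight toward the row that does better against 1 would raise this floor (the equalizing mix achieves 49/9 against both 1 and 2), so the proposed strategy is not optimal.

No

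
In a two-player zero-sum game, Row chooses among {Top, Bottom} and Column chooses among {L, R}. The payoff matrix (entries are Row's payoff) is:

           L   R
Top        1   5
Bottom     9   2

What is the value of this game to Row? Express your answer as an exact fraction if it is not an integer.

43/11

Row minima: Top → 1, Bottom → 2; maximin = 2.
Column maxima: L → 9, R → 5; minimax = 5.
2 ≠ 5, so there is no saddle point; optimal play is mixed.
Let Row play Top with probability p. Expected payoff against L: 1p + 9(1−p) = −8p + 9; against R: 5p + 2(1−p) = 3p + 2.
Setting these equal: −8p + 9 = 3p + 2 ⇒ −11p = -7 ⇒ p = 7/11, and the value is (-8)·(7/11) + 9 = 43/11.
For Column: with q = P(L), equating Top's and Bottom's payoffs gives −4q + 5 = 7q + 2 ⇒ q = 3/11.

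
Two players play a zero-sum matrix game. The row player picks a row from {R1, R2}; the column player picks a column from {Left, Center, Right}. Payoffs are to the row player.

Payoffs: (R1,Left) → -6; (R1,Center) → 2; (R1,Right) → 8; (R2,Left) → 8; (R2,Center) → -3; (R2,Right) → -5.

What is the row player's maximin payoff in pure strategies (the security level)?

Row minima: R1 → -6, R2 → -5.
The best of these is -5.

-5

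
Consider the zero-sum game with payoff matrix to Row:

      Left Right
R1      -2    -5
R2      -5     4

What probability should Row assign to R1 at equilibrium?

3/4

Row minima: R1 → -5, R2 → -5; maximin = -5.
Column maxima: Left → -2, Right → 4; minimax = -2.
-5 ≠ -2, so there is no saddle point; optimal play is mixed.
Let Row play R1 with probability p. Expected payoff against Left: (-2)p + (-5)(1−p) = 3p − 5; against Right: (-5)p + 4(1−p) = −9p + 4.
Setting these equal: 3p − 5 = −9p + 4 ⇒ 12p = 9 ⇒ p = 3/4, and the value is (3)·(3/4) − 5 = -11/4.
For Column: with q = P(Left), equating R1's and R2's payoffs gives 3q − 5 = −9q + 4 ⇒ q = 3/4.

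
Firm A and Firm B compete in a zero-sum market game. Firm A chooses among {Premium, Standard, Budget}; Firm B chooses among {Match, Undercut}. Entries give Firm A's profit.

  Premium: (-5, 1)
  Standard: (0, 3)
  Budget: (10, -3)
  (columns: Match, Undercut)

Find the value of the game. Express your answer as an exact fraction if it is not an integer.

15/8

Row minima: Premium → -5, Standard → 0, Budget → -3; maximin = 0.
Column maxima: Match → 10, Undercut → 3; minimax = 3.
0 ≠ 3, so there is no saddle point; optimal play is mixed.
Premium is strictly dominated by Standard, so Firm A never plays it.
On the remaining 2×2 (Standard, Budget vs Match, Undercut):
Let Firm A play Standard with probability p. Expected payoff against Match: 0p + 10(1−p) = −10p + 10; against Undercut: 3p + (-3)(1−p) = 6p − 3.
Setting these equal: −10p + 10 = 6p − 3 ⇒ −16p = -13 ⇒ p = 13/16, and the value is (-10)·(13/16) + 10 = 15/8.
For Firm B: with q = P(Match), equating Standard's and Budget's payoffs gives −3q + 3 = 13q − 3 ⇒ q = 3/8.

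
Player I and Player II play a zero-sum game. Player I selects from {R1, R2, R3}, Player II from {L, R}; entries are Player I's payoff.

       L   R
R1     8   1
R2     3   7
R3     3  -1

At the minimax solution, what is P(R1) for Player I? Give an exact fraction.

Row minima: R1 → 1, R2 → 3, R3 → -1; maximin = 3.
Column maxima: L → 8, R → 7; minimax = 7.
3 ≠ 7, so there is no saddle point; optimal play is mixed.
R3 is strictly dominated by R1, so Player I never plays it.
On the remaining 2×2 (R1, R2 vs L, R):
Let Player I play R1 with probability p. Expected payoff against L: 8p + 3(1−p) = 5p + 3; against R: 1p + 7(1−p) = −6p + 7.
Setting these equal: 5p + 3 = −6p + 7 ⇒ 11p = 4 ⇒ p = 4/11, and the value is (5)·(4/11) + 3 = 53/11.
For Player II: with q = P(L), equating R1's and R2's payoffs gives 7q + 1 = −4q + 7 ⇒ q = 6/11.

4/11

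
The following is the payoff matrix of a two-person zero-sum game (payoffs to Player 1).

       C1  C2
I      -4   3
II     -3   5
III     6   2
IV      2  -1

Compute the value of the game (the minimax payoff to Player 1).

3

Row minima: I → -4, II → -3, III → 2, IV → -1; maximin = 2.
Column maxima: C1 → 6, C2 → 5; minimax = 5.
2 ≠ 5, so there is no saddle point; optimal play is mixed.
I is strictly dominated by II, so Player 1 never plays it.
IV is strictly dominated by III, so Player 1 never plays it.
On the remaining 2×2 (II, III vs C1, C2):
Let Player 1 play II with probability p. Expected payoff against C1: (-3)p + 6(1−p) = −9p + 6; against C2: 5p + 2(1−p) = 3p + 2.
Setting these equal: −9p + 6 = 3p + 2 ⇒ −12p = -4 ⇒ p = 1/3, and the value is (-9)·(1/3) + 6 = 3.
For Player 2: with q = P(C1), equating II's and III's payoffs gives −8q + 5 = 4q + 2 ⇒ q = 1/4.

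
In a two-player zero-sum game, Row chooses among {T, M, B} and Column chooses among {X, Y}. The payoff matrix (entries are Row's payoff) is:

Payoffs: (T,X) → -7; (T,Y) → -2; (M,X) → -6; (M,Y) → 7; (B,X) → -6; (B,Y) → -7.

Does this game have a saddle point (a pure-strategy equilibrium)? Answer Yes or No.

Row minima: T → -7, M → -6, B → -7; maximin = -6.
Column maxima: X → -6, Y → 7; minimax = -6.
maximin = minimax = -6, so a saddle point exists.

Yes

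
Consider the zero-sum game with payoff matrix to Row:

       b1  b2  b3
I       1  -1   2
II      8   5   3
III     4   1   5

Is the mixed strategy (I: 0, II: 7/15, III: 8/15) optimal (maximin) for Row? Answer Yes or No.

Against b1 this mix gives (7/15)·8 + (8/15)·4 = 88/15.
Against b2 this mix gives (7/15)·5 + (8/15)·1 = 43/15.
Against b3 this mix gives (7/15)·3 + (8/15)·5 = 61/15.
Column will play b2, holding Row to 43/15. Shifting weight toward the row that does better against b2 would raise this floor (the equalizing mix achieves 11/3 against both b2 and b3), so the proposed strategy is not optimal.

No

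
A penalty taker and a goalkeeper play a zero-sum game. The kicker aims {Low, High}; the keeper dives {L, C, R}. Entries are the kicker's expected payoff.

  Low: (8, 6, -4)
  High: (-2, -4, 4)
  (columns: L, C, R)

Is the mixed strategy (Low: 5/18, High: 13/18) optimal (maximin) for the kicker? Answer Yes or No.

Against L this mix gives (5/18)·8 + (13/18)·(-2) = 7/9.
Against C this mix gives (5/18)·6 + (13/18)·(-4) = -11/9.
Against R this mix gives (5/18)·(-4) + (13/18)·4 = 16/9.
The keeper will play C, holding the kicker to -11/9. Shifting weight toward the row that does better against C would raise this floor (the equalizing mix achieves 4/9 against both C and R), so the proposed strategy is not optimal.

No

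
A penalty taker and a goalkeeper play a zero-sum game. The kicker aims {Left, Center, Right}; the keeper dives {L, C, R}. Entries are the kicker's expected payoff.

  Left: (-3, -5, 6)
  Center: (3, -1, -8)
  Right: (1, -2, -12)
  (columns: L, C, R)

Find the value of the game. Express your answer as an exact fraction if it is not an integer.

Row minima: Left → -5, Center → -8, Right → -12; maximin = -5.
Column maxima: L → 3, C → -1, R → 6; minimax = -1.
-5 ≠ -1, so there is no saddle point; optimal play is mixed.
Right is strictly dominated by Center, so the kicker never plays it.
L is strictly dominated by C (it gives the kicker strictly more in every row), so the keeper never plays it.
On the remaining 2×2 (Left, Center vs C, R):
Let the kicker play Left with probability p. Expected payoff against C: (-5)p + (-1)(1−p) = −4p − 1; against R: 6p + (-8)(1−p) = 14p − 8.
Setting these equal: −4p − 1 = 14p − 8 ⇒ −18p = -7 ⇒ p = 7/18, and the value is (-4)·(7/18) − 1 = -23/9.
For the keeper: with q = P(C), equating Left's and Center's payoffs gives −11q + 6 = 7q − 8 ⇒ q = 7/9.

-23/9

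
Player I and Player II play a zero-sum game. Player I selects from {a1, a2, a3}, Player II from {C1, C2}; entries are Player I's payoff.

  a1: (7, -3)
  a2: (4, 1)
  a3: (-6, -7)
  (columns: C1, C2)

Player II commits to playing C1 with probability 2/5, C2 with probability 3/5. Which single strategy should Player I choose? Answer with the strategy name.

a2

Expected payoff of a1: (2/5)·7 + (3/5)·(-3) = 1.
Expected payoff of a2: (2/5)·4 + (3/5)·1 = 11/5.
Expected payoff of a3: (2/5)·(-6) + (3/5)·(-7) = -33/5.
The largest is 11/5, so Player I's best response is a2.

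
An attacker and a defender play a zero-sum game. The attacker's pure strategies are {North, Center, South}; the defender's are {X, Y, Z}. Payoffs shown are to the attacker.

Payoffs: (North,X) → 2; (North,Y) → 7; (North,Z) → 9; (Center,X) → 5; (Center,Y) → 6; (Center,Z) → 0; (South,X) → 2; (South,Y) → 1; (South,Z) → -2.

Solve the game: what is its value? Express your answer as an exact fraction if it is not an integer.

15/4

Row minima: North → 2, Center → 0, South → -2; maximin = 2.
Column maxima: X → 5, Y → 7, Z → 9; minimax = 5.
2 ≠ 5, so there is no saddle point; optimal play is mixed.
South is strictly dominated by Center, so the attacker never plays it.
With South eliminated, Y is strictly dominated by X (it gives the attacker strictly more in every remaining row), so the defender never plays it.
On the remaining 2×2 (North, Center vs X, Z):
Let the attacker play North with probability p. Expected payoff against X: 2p + 5(1−p) = −3p + 5; against Z: 9p + 0(1−p) = 9p.
Setting these equal: −3p + 5 = 9p ⇒ −12p = -5 ⇒ p = 5/12, and the value is (-3)·(5/12) + 5 = 15/4.
For the defender: with q = P(X), equating North's and Center's payoffs gives −7q + 9 = 5q ⇒ q = 3/4.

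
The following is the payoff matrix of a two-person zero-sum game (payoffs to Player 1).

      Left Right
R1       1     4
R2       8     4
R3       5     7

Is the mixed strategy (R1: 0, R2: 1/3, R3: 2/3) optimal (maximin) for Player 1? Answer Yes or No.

Yes

Against Left this mix gives (1/3)·8 + (2/3)·5 = 6.
Against Right this mix gives (1/3)·4 + (2/3)·7 = 6.
All of Player 2's active replies (Left, Right) yield 6, and no column does worse for Player 1. The mix makes Player 2 indifferent and guarantees 6, so it is optimal.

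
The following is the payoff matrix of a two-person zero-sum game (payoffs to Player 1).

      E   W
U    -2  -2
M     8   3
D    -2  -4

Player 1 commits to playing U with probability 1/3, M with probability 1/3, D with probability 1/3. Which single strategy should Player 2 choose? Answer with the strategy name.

If Player 2 plays E, Player 1's expected payoff is (1/3)·(-2) + (1/3)·8 + (1/3)·(-2) = 4/3.
If Player 2 plays W, Player 1's expected payoff is (1/3)·(-2) + (1/3)·3 + (1/3)·(-4) = -1.
Player 2 minimizes Player 1's payoff; the smallest is -1, so the best response is W.

W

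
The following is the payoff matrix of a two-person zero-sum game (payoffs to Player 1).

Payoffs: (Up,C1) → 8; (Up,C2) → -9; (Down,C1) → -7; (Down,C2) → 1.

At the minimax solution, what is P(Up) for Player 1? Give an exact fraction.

Row minima: Up → -9, Down → -7; maximin = -7.
Column maxima: C1 → 8, C2 → 1; minimax = 1.
-7 ≠ 1, so there is no saddle point; optimal play is mixed.
Let Player 1 play Up with probability p. Expected payoff against C1: 8p + (-7)(1−p) = 15p − 7; against C2: (-9)p + 1(1−p) = −10p + 1.
Setting these equal: 15p − 7 = −10p + 1 ⇒ 25p = 8 ⇒ p = 8/25, and the value is (15)·(8/25) − 7 = -11/5.
For Player 2: with q = P(C1), equating Up's and Down's payoffs gives 17q − 9 = −8q + 1 ⇒ q = 2/5.

8/25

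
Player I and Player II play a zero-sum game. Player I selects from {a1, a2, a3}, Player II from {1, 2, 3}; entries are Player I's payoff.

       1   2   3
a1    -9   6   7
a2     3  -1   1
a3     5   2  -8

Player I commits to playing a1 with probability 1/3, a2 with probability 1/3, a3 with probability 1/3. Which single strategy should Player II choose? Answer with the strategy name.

1

If Player II plays 1, Player I's expected payoff is (1/3)·(-9) + (1/3)·3 + (1/3)·5 = -1/3.
If Player II plays 2, Player I's expected payoff is (1/3)·6 + (1/3)·(-1) + (1/3)·2 = 7/3.
If Player II plays 3, Player I's expected payoff is (1/3)·7 + (1/3)·1 + (1/3)·(-8) = 0.
Player II minimizes Player I's payoff; the smallest is -1/3, so the best response is 1.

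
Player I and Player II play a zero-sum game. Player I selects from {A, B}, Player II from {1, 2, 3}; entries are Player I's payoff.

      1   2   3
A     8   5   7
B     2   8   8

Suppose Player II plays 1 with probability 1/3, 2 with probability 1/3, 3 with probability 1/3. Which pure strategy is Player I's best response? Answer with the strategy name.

Expected payoff of A: (1/3)·8 + (1/3)·5 + (1/3)·7 = 20/3.
Expected payoff of B: (1/3)·2 + (1/3)·8 + (1/3)·8 = 6.
The largest is 20/3, so Player I's best response is A.

A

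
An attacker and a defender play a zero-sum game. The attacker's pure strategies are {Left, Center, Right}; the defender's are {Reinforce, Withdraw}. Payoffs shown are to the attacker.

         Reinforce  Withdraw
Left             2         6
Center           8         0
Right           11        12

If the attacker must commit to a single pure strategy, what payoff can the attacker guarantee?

Row minima: Left → 2, Center → 0, Right → 11.
The best of these is 11.

11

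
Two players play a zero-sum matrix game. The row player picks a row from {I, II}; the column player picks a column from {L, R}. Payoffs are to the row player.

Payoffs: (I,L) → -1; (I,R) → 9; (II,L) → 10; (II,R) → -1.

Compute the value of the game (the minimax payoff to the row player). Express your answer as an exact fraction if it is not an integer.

Row minima: I → -1, II → -1; maximin = -1.
Column maxima: L → 10, R → 9; minimax = 9.
-1 ≠ 9, so there is no saddle point; optimal play is mixed.
Let the row player play I with probability p. Expected payoff against L: (-1)p + 10(1−p) = −11p + 10; against R: 9p + (-1)(1−p) = 10p − 1.
Setting these equal: −11p + 10 = 10p − 1 ⇒ −21p = -11 ⇒ p = 11/21, and the value is (-11)·(11/21) + 10 = 89/21.
For the column player: with q = P(L), equating I's and II's payoffs gives −10q + 9 = 11q − 1 ⇒ q = 10/21.

89/21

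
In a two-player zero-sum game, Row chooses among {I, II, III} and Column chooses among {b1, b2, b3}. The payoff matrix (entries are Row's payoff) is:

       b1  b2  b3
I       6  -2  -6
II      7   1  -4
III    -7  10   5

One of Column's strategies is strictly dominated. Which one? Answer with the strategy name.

b2

b3 holds Row's payoff strictly below b2 in every row: -6 < -2, -4 < 1, 5 < 10.
So b2 is strictly dominated for Column.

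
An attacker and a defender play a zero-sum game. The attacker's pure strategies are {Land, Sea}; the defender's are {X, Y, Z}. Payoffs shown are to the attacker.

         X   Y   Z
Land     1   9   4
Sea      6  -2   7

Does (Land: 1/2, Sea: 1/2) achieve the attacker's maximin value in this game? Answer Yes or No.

Against X this mix gives (1/2)·1 + (1/2)·6 = 7/2.
Against Y this mix gives (1/2)·9 + (1/2)·(-2) = 7/2.
Against Z this mix gives (1/2)·4 + (1/2)·7 = 11/2.
All of the defender's active replies (X, Y) yield 7/2, and no column does worse for the attacker. The mix makes the defender indifferent and guarantees 7/2, so it is optimal.

Yes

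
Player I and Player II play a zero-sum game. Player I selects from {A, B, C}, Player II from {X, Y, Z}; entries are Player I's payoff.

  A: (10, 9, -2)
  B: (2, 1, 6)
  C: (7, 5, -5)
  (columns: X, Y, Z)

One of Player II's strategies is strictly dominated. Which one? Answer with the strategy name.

X

Y holds Player I's payoff strictly below X in every row: 9 < 10, 1 < 2, 5 < 7.
So X is strictly dominated for Player II.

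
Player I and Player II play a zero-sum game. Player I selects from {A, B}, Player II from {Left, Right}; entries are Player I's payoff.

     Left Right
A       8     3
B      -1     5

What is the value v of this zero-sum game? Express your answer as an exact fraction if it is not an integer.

43/11

Row minima: A → 3, B → -1; maximin = 3.
Column maxima: Left → 8, Right → 5; minimax = 5.
3 ≠ 5, so there is no saddle point; optimal play is mixed.
Let Player I play A with probability p. Expected payoff against Left: 8p + (-1)(1−p) = 9p − 1; against Right: 3p + 5(1−p) = −2p + 5.
Setting these equal: 9p − 1 = −2p + 5 ⇒ 11p = 6 ⇒ p = 6/11, and the value is (9)·(6/11) − 1 = 43/11.
For Player II: with q = P(Left), equating A's and B's payoffs gives 5q + 3 = −6q + 5 ⇒ q = 2/11.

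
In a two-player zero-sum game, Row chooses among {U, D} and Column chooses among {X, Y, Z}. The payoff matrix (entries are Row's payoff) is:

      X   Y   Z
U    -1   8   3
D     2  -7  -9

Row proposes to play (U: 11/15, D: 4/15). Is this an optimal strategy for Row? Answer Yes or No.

Yes

Against X this mix gives (11/15)·(-1) + (4/15)·2 = -1/5.
Against Y this mix gives (11/15)·8 + (4/15)·(-7) = 4.
Against Z this mix gives (11/15)·3 + (4/15)·(-9) = -1/5.
All of Column's active replies (X, Z) yield -1/5, and no column does worse for Row. The mix makes Column indifferent and guarantees -1/5, so it is optimal.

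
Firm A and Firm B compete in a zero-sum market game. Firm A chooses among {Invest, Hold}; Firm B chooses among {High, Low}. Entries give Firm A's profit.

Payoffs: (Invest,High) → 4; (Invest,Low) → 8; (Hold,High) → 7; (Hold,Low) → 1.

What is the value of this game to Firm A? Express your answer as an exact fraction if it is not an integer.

Row minima: Invest → 4, Hold → 1; maximin = 4.
Column maxima: High → 7, Low → 8; minimax = 7.
4 ≠ 7, so there is no saddle point; optimal play is mixed.
Let Firm A play Invest with probability p. Expected payoff against High: 4p + 7(1−p) = −3p + 7; against Low: 8p + 1(1−p) = 7p + 1.
Setting these equal: −3p + 7 = 7p + 1 ⇒ −10p = -6 ⇒ p = 3/5, and the value is (-3)·(3/5) + 7 = 26/5.
For Firm B: with q = P(High), equating Invest's and Hold's payoffs gives −4q + 8 = 6q + 1 ⇒ q = 7/10.

26/5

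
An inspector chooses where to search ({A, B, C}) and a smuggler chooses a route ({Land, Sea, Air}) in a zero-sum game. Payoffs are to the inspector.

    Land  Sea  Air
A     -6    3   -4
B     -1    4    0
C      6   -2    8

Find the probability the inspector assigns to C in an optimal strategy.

5/13

Row minima: A → -6, B → -1, C → -2; maximin = -1.
Column maxima: Land → 6, Sea → 4, Air → 8; minimax = 4.
-1 ≠ 4, so there is no saddle point; optimal play is mixed.
A is strictly dominated by B, so the inspector never plays it.
Air is strictly dominated by Land (it gives the inspector strictly more in every row), so the smuggler never plays it.
On the remaining 2×2 (B, C vs Land, Sea):
Let the inspector play B with probability p. Expected payoff against Land: (-1)p + 6(1−p) = −7p + 6; against Sea: 4p + (-2)(1−p) = 6p − 2.
Setting these equal: −7p + 6 = 6p − 2 ⇒ −13p = -8 ⇒ p = 8/13, and the value is (-7)·(8/13) + 6 = 22/13.
For the smuggler: with q = P(Land), equating B's and C's payoffs gives −5q + 4 = 8q − 2 ⇒ q = 6/13.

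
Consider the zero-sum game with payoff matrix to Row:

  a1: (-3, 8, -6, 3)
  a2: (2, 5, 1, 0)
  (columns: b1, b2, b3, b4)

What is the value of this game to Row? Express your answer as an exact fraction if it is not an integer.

Row minima: a1 → -6, a2 → 0; maximin = 0.
Column maxima: b1 → 2, b2 → 8, b3 → 1, b4 → 3; minimax = 1.
0 ≠ 1, so there is no saddle point; optimal play is mixed.
b1 is strictly dominated by b3 (it gives Row strictly more in every row), so Column never plays it.
b2 is strictly dominated by b3 (it gives Row strictly more in every row), so Column never plays it.
On the remaining 2×2 (a1, a2 vs b3, b4):
Let Row play a1 with probability p. Expected payoff against b3: (-6)p + 1(1−p) = −7p + 1; against b4: 3p + 0(1−p) = 3p.
Setting these equal: −7p + 1 = 3p ⇒ −10p = -1 ⇒ p = 1/10, and the value is (-7)·(1/10) + 1 = 3/10.
For Column: with q = P(b3), equating a1's and a2's payoffs gives −9q + 3 = q ⇒ q = 3/10.

3/10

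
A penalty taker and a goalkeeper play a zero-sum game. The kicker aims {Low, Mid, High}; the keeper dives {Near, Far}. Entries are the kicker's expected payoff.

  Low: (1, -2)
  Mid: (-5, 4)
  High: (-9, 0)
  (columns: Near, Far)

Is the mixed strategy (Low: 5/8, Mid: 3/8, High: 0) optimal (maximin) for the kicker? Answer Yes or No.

Against Near this mix gives (5/8)·1 + (3/8)·(-5) = -5/4.
Against Far this mix gives (5/8)·(-2) + (3/8)·4 = 1/4.
The keeper will play Near, holding the kicker to -5/4. Shifting weight toward the row that does better against Near would raise this floor (the equalizing mix achieves -1/2 against both Near and Far), so the proposed strategy is not optimal.

No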